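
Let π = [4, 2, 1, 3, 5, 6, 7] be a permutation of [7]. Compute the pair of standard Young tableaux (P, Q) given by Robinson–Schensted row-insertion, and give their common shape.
P = [1, 3, 5, 6, 7] / [2] / [4];  Q = [1, 4, 5, 6, 7] / [2] / [3];  common shape = (5, 1, 1)

Row-insert the values π_1, π_2, … into P one at a time, bumping the leftmost entry strictly greater than the inserted value down to the next row. The recording tableau Q records, in position (i, j), the step at which that cell was added to P.
  Insert 4 (step 1): P = [4];  Q = [1]
  Insert 2 (step 2): P = [2] / [4];  Q = [1] / [2]
  Insert 1 (step 3): P = [1] / [2] / [4];  Q = [1] / [2] / [3]
  Insert 3 (step 4): P = [1, 3] / [2] / [4];  Q = [1, 4] / [2] / [3]
  Insert 5 (step 5): P = [1, 3, 5] / [2] / [4];  Q = [1, 4, 5] / [2] / [3]
  Insert 6 (step 6): P = [1, 3, 5, 6] / [2] / [4];  Q = [1, 4, 5, 6] / [2] / [3]
  Insert 7 (step 7): P = [1, 3, 5, 6, 7] / [2] / [4];  Q = [1, 4, 5, 6, 7] / [2] / [3]
Final shape: (5, 1, 1).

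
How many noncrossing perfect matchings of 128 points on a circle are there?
C_64 = 368479169875816659479009042713546950

These noncrossing handshakes are counted by the Catalan number C_n = (1/(n + 1)) · C(2n, n). For n = 64: C_64 = (1/65) · C(128, 64) = 23951146041928082866135587776380551750/65 = 368479169875816659479009042713546950.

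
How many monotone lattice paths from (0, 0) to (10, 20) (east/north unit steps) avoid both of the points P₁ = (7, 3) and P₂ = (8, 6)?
Number of paths = 29605455

Inclusion–exclusion. Total paths: C(30, 10) = 30045015. Through P₁: C(10, 7)·C(20, 3) = 136800. Through P₂: C(14, 8)·C(16, 2) = 360360. Since P₁ is strictly southwest of P₂, a monotone path through both must visit P₁ then P₂; paths through both = C(10, 7)·C(4, 1)·C(16, 2) = 57600. Avoid both = 30045015 − 136800 − 360360 + 57600 = 29605455.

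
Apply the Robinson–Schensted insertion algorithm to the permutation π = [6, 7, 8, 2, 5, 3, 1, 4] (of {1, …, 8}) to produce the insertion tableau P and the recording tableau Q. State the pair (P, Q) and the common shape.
P = [1, 3, 4] / [2, 7, 8] / [5] / [6];  Q = [1, 2, 3] / [4, 5, 8] / [6] / [7];  common shape = (3, 3, 1, 1)

Row-insert the values π_1, π_2, … into P one at a time, bumping the leftmost entry strictly greater than the inserted value down to the next row. The recording tableau Q records, in position (i, j), the step at which that cell was added to P.
  Insert 6 (step 1): P = [6];  Q = [1]
  Insert 7 (step 2): P = [6, 7];  Q = [1, 2]
  Insert 8 (step 3): P = [6, 7, 8];  Q = [1, 2, 3]
  Insert 2 (step 4): P = [2, 7, 8] / [6];  Q = [1, 2, 3] / [4]
  Insert 5 (step 5): P = [2, 5, 8] / [6, 7];  Q = [1, 2, 3] / [4, 5]
  Insert 3 (step 6): P = [2, 3, 8] / [5, 7] / [6];  Q = [1, 2, 3] / [4, 5] / [6]
  Insert 1 (step 7): P = [1, 3, 8] / [2, 7] / [5] / [6];  Q = [1, 2, 3] / [4, 5] / [6] / [7]
  Insert 4 (step 8): P = [1, 3, 4] / [2, 7, 8] / [5] / [6];  Q = [1, 2, 3] / [4, 5, 8] / [6] / [7]
Final shape: (3, 3, 1, 1).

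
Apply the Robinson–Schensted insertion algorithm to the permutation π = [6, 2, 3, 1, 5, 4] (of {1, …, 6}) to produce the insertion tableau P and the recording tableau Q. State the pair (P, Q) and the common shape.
P = [1, 3, 4] / [2, 5] / [6];  Q = [1, 3, 5] / [2, 6] / [4];  common shape = (3, 2, 1)

Row-insert the values π_1, π_2, … into P one at a time, bumping the leftmost entry strictly greater than the inserted value down to the next row. The recording tableau Q records, in position (i, j), the step at which that cell was added to P.
  Insert 6 (step 1): P = [6];  Q = [1]
  Insert 2 (step 2): P = [2] / [6];  Q = [1] / [2]
  Insert 3 (step 3): P = [2, 3] / [6];  Q = [1, 3] / [2]
  Insert 1 (step 4): P = [1, 3] / [2] / [6];  Q = [1, 3] / [2] / [4]
  Insert 5 (step 5): P = [1, 3, 5] / [2] / [6];  Q = [1, 3, 5] / [2] / [4]
  Insert 4 (step 6): P = [1, 3, 4] / [2, 5] / [6];  Q = [1, 3, 5] / [2, 6] / [4]
Final shape: (3, 2, 1).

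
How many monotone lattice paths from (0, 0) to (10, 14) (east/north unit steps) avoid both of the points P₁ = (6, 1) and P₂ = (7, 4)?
Number of paths = 1858224

Inclusion–exclusion. Total paths: C(24, 10) = 1961256. Through P₁: C(7, 6)·C(17, 4) = 16660. Through P₂: C(11, 7)·C(13, 3) = 94380. Since P₁ is strictly southwest of P₂, a monotone path through both must visit P₁ then P₂; paths through both = C(7, 6)·C(4, 1)·C(13, 3) = 8008. Avoid both = 1961256 − 16660 − 94380 + 8008 = 1858224.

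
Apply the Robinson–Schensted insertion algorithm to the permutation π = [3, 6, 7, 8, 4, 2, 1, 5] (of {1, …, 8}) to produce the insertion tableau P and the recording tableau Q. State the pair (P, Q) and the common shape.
P = [1, 4, 5, 8] / [2, 7] / [3] / [6];  Q = [1, 2, 3, 4] / [5, 8] / [6] / [7];  common shape = (4, 2, 1, 1)

Row-insert the values π_1, π_2, … into P one at a time, bumping the leftmost entry strictly greater than the inserted value down to the next row. The recording tableau Q records, in position (i, j), the step at which that cell was added to P.
  Insert 3 (step 1): P = [3];  Q = [1]
  Insert 6 (step 2): P = [3, 6];  Q = [1, 2]
  Insert 7 (step 3): P = [3, 6, 7];  Q = [1, 2, 3]
  Insert 8 (step 4): P = [3, 6, 7, 8];  Q = [1, 2, 3, 4]
  Insert 4 (step 5): P = [3, 4, 7, 8] / [6];  Q = [1, 2, 3, 4] / [5]
  Insert 2 (step 6): P = [2, 4, 7, 8] / [3] / [6];  Q = [1, 2, 3, 4] / [5] / [6]
  Insert 1 (step 7): P = [1, 4, 7, 8] / [2] / [3] / [6];  Q = [1, 2, 3, 4] / [5] / [6] / [7]
  Insert 5 (step 8): P = [1, 4, 5, 8] / [2, 7] / [3] / [6];  Q = [1, 2, 3, 4] / [5, 8] / [6] / [7]
Final shape: (4, 2, 1, 1).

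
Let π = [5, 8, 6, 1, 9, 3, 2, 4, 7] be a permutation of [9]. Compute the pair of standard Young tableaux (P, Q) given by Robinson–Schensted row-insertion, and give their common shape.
P = [1, 2, 4, 7] / [3, 6, 9] / [5] / [8];  Q = [1, 2, 5, 9] / [3, 6, 8] / [4] / [7];  common shape = (4, 3, 1, 1)

Row-insert the values π_1, π_2, … into P one at a time, bumping the leftmost entry strictly greater than the inserted value down to the next row. The recording tableau Q records, in position (i, j), the step at which that cell was added to P.
  Insert 5 (step 1): P = [5];  Q = [1]
  Insert 8 (step 2): P = [5, 8];  Q = [1, 2]
  Insert 6 (step 3): P = [5, 6] / [8];  Q = [1, 2] / [3]
  Insert 1 (step 4): P = [1, 6] / [5] / [8];  Q = [1, 2] / [3] / [4]
  Insert 9 (step 5): P = [1, 6, 9] / [5] / [8];  Q = [1, 2, 5] / [3] / [4]
  Insert 3 (step 6): P = [1, 3, 9] / [5, 6] / [8];  Q = [1, 2, 5] / [3, 6] / [4]
  Insert 2 (step 7): P = [1, 2, 9] / [3, 6] / [5] / [8];  Q = [1, 2, 5] / [3, 6] / [4] / [7]
  Insert 4 (step 8): P = [1, 2, 4] / [3, 6, 9] / [5] / [8];  Q = [1, 2, 5] / [3, 6, 8] / [4] / [7]
  Insert 7 (step 9): P = [1, 2, 4, 7] / [3, 6, 9] / [5] / [8];  Q = [1, 2, 5, 9] / [3, 6, 8] / [4] / [7]
Final shape: (4, 3, 1, 1).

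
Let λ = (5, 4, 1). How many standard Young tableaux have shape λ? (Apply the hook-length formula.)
# SYT of shape (5, 4, 1) = 288

Hook-length formula: f^λ = n! / Π hook(c), product over all cells c of the Young diagram. For λ = (5, 4, 1), n = 10 boxes. Hook lengths by row (left-to-right, top-to-bottom): [7, 5, 4, 3, 1]; [5, 3, 2, 1]; [1]. Product of hooks = 12600. So f^λ = 10! / 12600 = 3628800 / 12600 = 288.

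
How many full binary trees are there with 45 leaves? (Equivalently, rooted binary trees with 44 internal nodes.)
C_44 = 583300119592996693088040

These full binary trees are counted by the Catalan number C_n = (1/(n + 1)) · C(2n, n). For n = 44: C_44 = (1/45) · C(88, 44) = 26248505381684851188961800/45 = 583300119592996693088040.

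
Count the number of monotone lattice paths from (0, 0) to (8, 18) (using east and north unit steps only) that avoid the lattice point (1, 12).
Number of paths = 1539967

Total paths from (0, 0) to (8, 18): C(26, 8) = 1562275. Paths through (1, 12): (paths (0, 0) → (1, 12)) × (paths (1, 12) → (8, 18)) = C(13, 1) · C(13, 7) = 13 · 1716 = 22308. Avoidance count = 1562275 − 22308 = 1539967.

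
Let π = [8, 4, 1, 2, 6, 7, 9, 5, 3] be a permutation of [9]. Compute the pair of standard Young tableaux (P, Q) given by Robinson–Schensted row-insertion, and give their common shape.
P = [1, 2, 3, 7, 9] / [4, 5] / [6] / [8];  Q = [1, 4, 5, 6, 7] / [2, 8] / [3] / [9];  common shape = (5, 2, 1, 1)

Row-insert the values π_1, π_2, … into P one at a time, bumping the leftmost entry strictly greater than the inserted value down to the next row. The recording tableau Q records, in position (i, j), the step at which that cell was added to P.
  Insert 8 (step 1): P = [8];  Q = [1]
  Insert 4 (step 2): P = [4] / [8];  Q = [1] / [2]
  Insert 1 (step 3): P = [1] / [4] / [8];  Q = [1] / [2] / [3]
  Insert 2 (step 4): P = [1, 2] / [4] / [8];  Q = [1, 4] / [2] / [3]
  Insert 6 (step 5): P = [1, 2, 6] / [4] / [8];  Q = [1, 4, 5] / [2] / [3]
  Insert 7 (step 6): P = [1, 2, 6, 7] / [4] / [8];  Q = [1, 4, 5, 6] / [2] / [3]
  Insert 9 (step 7): P = [1, 2, 6, 7, 9] / [4] / [8];  Q = [1, 4, 5, 6, 7] / [2] / [3]
  Insert 5 (step 8): P = [1, 2, 5, 7, 9] / [4, 6] / [8];  Q = [1, 4, 5, 6, 7] / [2, 8] / [3]
  Insert 3 (step 9): P = [1, 2, 3, 7, 9] / [4, 5] / [6] / [8];  Q = [1, 4, 5, 6, 7] / [2, 8] / [3] / [9]
Final shape: (5, 2, 1, 1).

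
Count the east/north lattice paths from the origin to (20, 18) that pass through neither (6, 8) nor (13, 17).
Number of paths = 27005104602

Inclusion–exclusion. Total paths: C(38, 20) = 33578000610. Through P₁: C(14, 6)·C(24, 14) = 5889651768. Through P₂: C(30, 13)·C(8, 7) = 958078800. Since P₁ is strictly southwest of P₂, a monotone path through both must visit P₁ then P₂; paths through both = C(14, 6)·C(16, 7)·C(8, 7) = 274834560. Avoid both = 33578000610 − 5889651768 − 958078800 + 274834560 = 27005104602.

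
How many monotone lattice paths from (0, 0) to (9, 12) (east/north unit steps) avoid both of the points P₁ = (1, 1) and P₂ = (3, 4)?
Number of paths = 97721

Inclusion–exclusion. Total paths: C(21, 9) = 293930. Through P₁: C(2, 1)·C(19, 8) = 151164. Through P₂: C(7, 3)·C(14, 6) = 105105. Since P₁ is strictly southwest of P₂, a monotone path through both must visit P₁ then P₂; paths through both = C(2, 1)·C(5, 2)·C(14, 6) = 60060. Avoid both = 293930 − 151164 − 105105 + 60060 = 97721.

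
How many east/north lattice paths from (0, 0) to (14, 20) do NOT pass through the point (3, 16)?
Number of paths = 1390652955

Total paths from (0, 0) to (14, 20): C(34, 14) = 1391975640. Paths through (3, 16): (paths (0, 0) → (3, 16)) × (paths (3, 16) → (14, 20)) = C(19, 3) · C(15, 11) = 969 · 1365 = 1322685. Avoidance count = 1391975640 − 1322685 = 1390652955.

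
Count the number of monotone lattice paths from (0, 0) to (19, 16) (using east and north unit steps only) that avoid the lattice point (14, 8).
Number of paths = 3648384960

Total paths from (0, 0) to (19, 16): C(35, 19) = 4059928950. Paths through (14, 8): (paths (0, 0) → (14, 8)) × (paths (14, 8) → (19, 16)) = C(22, 14) · C(13, 5) = 319770 · 1287 = 411543990. Avoidance count = 4059928950 − 411543990 = 3648384960.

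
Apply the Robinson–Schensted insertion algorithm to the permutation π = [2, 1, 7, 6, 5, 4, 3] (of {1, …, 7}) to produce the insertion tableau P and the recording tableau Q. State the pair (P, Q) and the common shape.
P = [1, 3] / [2, 4] / [5] / [6] / [7];  Q = [1, 3] / [2, 4] / [5] / [6] / [7];  common shape = (2, 2, 1, 1, 1)

Row-insert the values π_1, π_2, … into P one at a time, bumping the leftmost entry strictly greater than the inserted value down to the next row. The recording tableau Q records, in position (i, j), the step at which that cell was added to P.
  Insert 2 (step 1): P = [2];  Q = [1]
  Insert 1 (step 2): P = [1] / [2];  Q = [1] / [2]
  Insert 7 (step 3): P = [1, 7] / [2];  Q = [1, 3] / [2]
  Insert 6 (step 4): P = [1, 6] / [2, 7];  Q = [1, 3] / [2, 4]
  Insert 5 (step 5): P = [1, 5] / [2, 6] / [7];  Q = [1, 3] / [2, 4] / [5]
  Insert 4 (step 6): P = [1, 4] / [2, 5] / [6] / [7];  Q = [1, 3] / [2, 4] / [5] / [6]
  Insert 3 (step 7): P = [1, 3] / [2, 4] / [5] / [6] / [7];  Q = [1, 3] / [2, 4] / [5] / [6] / [7]
Final shape: (2, 2, 1, 1, 1).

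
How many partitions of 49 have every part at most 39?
p(49, parts ≤ 39) = 173428

Use the recurrence p(n, m) = p(n, m−1) + p(n−m, m): either the largest part is < m (count p(n, m−1)) or the largest part is exactly m (remove one copy of m, count p(n−m, m)). With p(0, ·) = 1 this gives p(49, parts ≤ 39) = 173428. (By conjugating Young diagrams, this also counts partitions of 49 into at most 39 parts.)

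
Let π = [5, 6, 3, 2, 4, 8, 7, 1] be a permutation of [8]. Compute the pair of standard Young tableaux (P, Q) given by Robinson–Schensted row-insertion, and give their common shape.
P = [1, 4, 7] / [2, 6, 8] / [3] / [5];  Q = [1, 2, 6] / [3, 5, 7] / [4] / [8];  common shape = (3, 3, 1, 1)

Row-insert the values π_1, π_2, … into P one at a time, bumping the leftmost entry strictly greater than the inserted value down to the next row. The recording tableau Q records, in position (i, j), the step at which that cell was added to P.
  Insert 5 (step 1): P = [5];  Q = [1]
  Insert 6 (step 2): P = [5, 6];  Q = [1, 2]
  Insert 3 (step 3): P = [3, 6] / [5];  Q = [1, 2] / [3]
  Insert 2 (step 4): P = [2, 6] / [3] / [5];  Q = [1, 2] / [3] / [4]
  Insert 4 (step 5): P = [2, 4] / [3, 6] / [5];  Q = [1, 2] / [3, 5] / [4]
  Insert 8 (step 6): P = [2, 4, 8] / [3, 6] / [5];  Q = [1, 2, 6] / [3, 5] / [4]
  Insert 7 (step 7): P = [2, 4, 7] / [3, 6, 8] / [5];  Q = [1, 2, 6] / [3, 5, 7] / [4]
  Insert 1 (step 8): P = [1, 4, 7] / [2, 6, 8] / [3] / [5];  Q = [1, 2, 6] / [3, 5, 7] / [4] / [8]
Final shape: (3, 3, 1, 1).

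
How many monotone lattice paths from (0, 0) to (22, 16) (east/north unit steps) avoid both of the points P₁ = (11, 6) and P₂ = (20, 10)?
Number of paths = 17281268314

Inclusion–exclusion. Total paths: C(38, 22) = 22239974430. Through P₁: C(17, 11)·C(21, 11) = 4365213216. Through P₂: C(30, 20)·C(8, 2) = 841260420. Since P₁ is strictly southwest of P₂, a monotone path through both must visit P₁ then P₂; paths through both = C(17, 11)·C(13, 9)·C(8, 2) = 247767520. Avoid both = 22239974430 − 4365213216 − 841260420 + 247767520 = 17281268314.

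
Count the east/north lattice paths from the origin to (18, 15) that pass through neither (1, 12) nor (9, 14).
Number of paths = 1028977450

Inclusion–exclusion. Total paths: C(33, 18) = 1037158320. Through P₁: C(13, 1)·C(20, 17) = 14820. Through P₂: C(23, 9)·C(10, 9) = 8171900. Since P₁ is strictly southwest of P₂, a monotone path through both must visit P₁ then P₂; paths through both = C(13, 1)·C(10, 8)·C(10, 9) = 5850. Avoid both = 1037158320 − 14820 − 8171900 + 5850 = 1028977450.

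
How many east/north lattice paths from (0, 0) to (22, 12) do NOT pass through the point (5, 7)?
Number of paths = 527497512

Total paths from (0, 0) to (22, 12): C(34, 22) = 548354040. Paths through (5, 7): (paths (0, 0) → (5, 7)) × (paths (5, 7) → (22, 12)) = C(12, 5) · C(22, 17) = 792 · 26334 = 20856528. Avoidance count = 548354040 − 20856528 = 527497512.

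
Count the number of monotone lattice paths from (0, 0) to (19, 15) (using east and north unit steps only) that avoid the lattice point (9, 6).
Number of paths = 1393615630

Total paths from (0, 0) to (19, 15): C(34, 19) = 1855967520. Paths through (9, 6): (paths (0, 0) → (9, 6)) × (paths (9, 6) → (19, 15)) = C(15, 9) · C(19, 10) = 5005 · 92378 = 462351890. Avoidance count = 1855967520 − 462351890 = 1393615630.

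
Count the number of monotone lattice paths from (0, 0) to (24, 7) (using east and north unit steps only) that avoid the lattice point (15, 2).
Number of paths = 2357303

Total paths from (0, 0) to (24, 7): C(31, 24) = 2629575. Paths through (15, 2): (paths (0, 0) → (15, 2)) × (paths (15, 2) → (24, 7)) = C(17, 15) · C(14, 9) = 136 · 2002 = 272272. Avoidance count = 2629575 − 272272 = 2357303.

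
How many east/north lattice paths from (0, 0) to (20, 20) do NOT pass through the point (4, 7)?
Number of paths = 115451436870

Total paths from (0, 0) to (20, 20): C(40, 20) = 137846528820. Paths through (4, 7): (paths (0, 0) → (4, 7)) × (paths (4, 7) → (20, 20)) = C(11, 4) · C(29, 16) = 330 · 67863915 = 22395091950. Avoidance count = 137846528820 − 22395091950 = 115451436870.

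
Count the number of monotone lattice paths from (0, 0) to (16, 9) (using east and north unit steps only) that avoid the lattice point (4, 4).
Number of paths = 1609815

Total paths from (0, 0) to (16, 9): C(25, 16) = 2042975. Paths through (4, 4): (paths (0, 0) → (4, 4)) × (paths (4, 4) → (16, 9)) = C(8, 4) · C(17, 12) = 70 · 6188 = 433160. Avoidance count = 2042975 − 433160 = 1609815.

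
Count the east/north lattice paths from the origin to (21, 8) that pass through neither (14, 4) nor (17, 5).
Number of paths = 2789055

Inclusion–exclusion. Total paths: C(29, 21) = 4292145. Through P₁: C(18, 14)·C(11, 7) = 1009800. Through P₂: C(22, 17)·C(7, 4) = 921690. Since P₁ is strictly southwest of P₂, a monotone path through both must visit P₁ then P₂; paths through both = C(18, 14)·C(4, 3)·C(7, 4) = 428400. Avoid both = 4292145 − 1009800 − 921690 + 428400 = 2789055.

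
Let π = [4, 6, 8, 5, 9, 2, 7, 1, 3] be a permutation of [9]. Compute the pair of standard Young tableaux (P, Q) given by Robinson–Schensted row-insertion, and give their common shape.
P = [1, 3, 7, 9] / [2, 5] / [4, 8] / [6];  Q = [1, 2, 3, 5] / [4, 7] / [6, 9] / [8];  common shape = (4, 2, 2, 1)

Row-insert the values π_1, π_2, … into P one at a time, bumping the leftmost entry strictly greater than the inserted value down to the next row. The recording tableau Q records, in position (i, j), the step at which that cell was added to P.
  Insert 4 (step 1): P = [4];  Q = [1]
  Insert 6 (step 2): P = [4, 6];  Q = [1, 2]
  Insert 8 (step 3): P = [4, 6, 8];  Q = [1, 2, 3]
  Insert 5 (step 4): P = [4, 5, 8] / [6];  Q = [1, 2, 3] / [4]
  Insert 9 (step 5): P = [4, 5, 8, 9] / [6];  Q = [1, 2, 3, 5] / [4]
  Insert 2 (step 6): P = [2, 5, 8, 9] / [4] / [6];  Q = [1, 2, 3, 5] / [4] / [6]
  Insert 7 (step 7): P = [2, 5, 7, 9] / [4, 8] / [6];  Q = [1, 2, 3, 5] / [4, 7] / [6]
  Insert 1 (step 8): P = [1, 5, 7, 9] / [2, 8] / [4] / [6];  Q = [1, 2, 3, 5] / [4, 7] / [6] / [8]
  Insert 3 (step 9): P = [1, 3, 7, 9] / [2, 5] / [4, 8] / [6];  Q = [1, 2, 3, 5] / [4, 7] / [6, 9] / [8]
Final shape: (4, 2, 2, 1).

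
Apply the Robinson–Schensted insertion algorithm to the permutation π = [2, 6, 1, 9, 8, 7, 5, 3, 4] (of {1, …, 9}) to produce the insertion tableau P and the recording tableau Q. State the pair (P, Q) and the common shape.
P = [1, 3, 4] / [2, 5, 7] / [6] / [8] / [9];  Q = [1, 2, 4] / [3, 5, 9] / [6] / [7] / [8];  common shape = (3, 3, 1, 1, 1)

Row-insert the values π_1, π_2, … into P one at a time, bumping the leftmost entry strictly greater than the inserted value down to the next row. The recording tableau Q records, in position (i, j), the step at which that cell was added to P.
  Insert 2 (step 1): P = [2];  Q = [1]
  Insert 6 (step 2): P = [2, 6];  Q = [1, 2]
  Insert 1 (step 3): P = [1, 6] / [2];  Q = [1, 2] / [3]
  Insert 9 (step 4): P = [1, 6, 9] / [2];  Q = [1, 2, 4] / [3]
  Insert 8 (step 5): P = [1, 6, 8] / [2, 9];  Q = [1, 2, 4] / [3, 5]
  Insert 7 (step 6): P = [1, 6, 7] / [2, 8] / [9];  Q = [1, 2, 4] / [3, 5] / [6]
  Insert 5 (step 7): P = [1, 5, 7] / [2, 6] / [8] / [9];  Q = [1, 2, 4] / [3, 5] / [6] / [7]
  Insert 3 (step 8): P = [1, 3, 7] / [2, 5] / [6] / [8] / [9];  Q = [1, 2, 4] / [3, 5] / [6] / [7] / [8]
  Insert 4 (step 9): P = [1, 3, 4] / [2, 5, 7] / [6] / [8] / [9];  Q = [1, 2, 4] / [3, 5, 9] / [6] / [7] / [8]
Final shape: (3, 3, 1, 1, 1).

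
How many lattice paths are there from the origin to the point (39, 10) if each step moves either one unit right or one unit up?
Number of paths = 8217822536

A monotone lattice path from (0, 0) to (39, 10) consists of 39 east steps and 10 north steps in some order, so it is determined by which 39 of the 49 steps are east. The count is C(49, 39) = 8217822536.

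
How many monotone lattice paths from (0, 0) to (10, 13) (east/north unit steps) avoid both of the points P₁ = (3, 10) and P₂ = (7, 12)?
Number of paths = 925354

Inclusion–exclusion. Total paths: C(23, 10) = 1144066. Through P₁: C(13, 3)·C(10, 7) = 34320. Through P₂: C(19, 7)·C(4, 3) = 201552. Since P₁ is strictly southwest of P₂, a monotone path through both must visit P₁ then P₂; paths through both = C(13, 3)·C(6, 4)·C(4, 3) = 17160. Avoid both = 1144066 − 34320 − 201552 + 17160 = 925354.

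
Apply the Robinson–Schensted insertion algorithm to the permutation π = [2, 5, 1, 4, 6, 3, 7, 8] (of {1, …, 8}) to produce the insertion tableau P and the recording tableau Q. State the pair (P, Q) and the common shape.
P = [1, 3, 6, 7, 8] / [2, 4] / [5];  Q = [1, 2, 5, 7, 8] / [3, 4] / [6];  common shape = (5, 2, 1)

Row-insert the values π_1, π_2, … into P one at a time, bumping the leftmost entry strictly greater than the inserted value down to the next row. The recording tableau Q records, in position (i, j), the step at which that cell was added to P.
  Insert 2 (step 1): P = [2];  Q = [1]
  Insert 5 (step 2): P = [2, 5];  Q = [1, 2]
  Insert 1 (step 3): P = [1, 5] / [2];  Q = [1, 2] / [3]
  Insert 4 (step 4): P = [1, 4] / [2, 5];  Q = [1, 2] / [3, 4]
  Insert 6 (step 5): P = [1, 4, 6] / [2, 5];  Q = [1, 2, 5] / [3, 4]
  Insert 3 (step 6): P = [1, 3, 6] / [2, 4] / [5];  Q = [1, 2, 5] / [3, 4] / [6]
  Insert 7 (step 7): P = [1, 3, 6, 7] / [2, 4] / [5];  Q = [1, 2, 5, 7] / [3, 4] / [6]
  Insert 8 (step 8): P = [1, 3, 6, 7, 8] / [2, 4] / [5];  Q = [1, 2, 5, 7, 8] / [3, 4] / [6]
Final shape: (5, 2, 1).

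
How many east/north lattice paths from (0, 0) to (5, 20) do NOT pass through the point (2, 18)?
Number of paths = 51230

Total paths from (0, 0) to (5, 20): C(25, 5) = 53130. Paths through (2, 18): (paths (0, 0) → (2, 18)) × (paths (2, 18) → (5, 20)) = C(20, 2) · C(5, 3) = 190 · 10 = 1900. Avoidance count = 53130 − 1900 = 51230.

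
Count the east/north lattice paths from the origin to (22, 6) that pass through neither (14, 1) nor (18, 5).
Number of paths = 194440

Inclusion–exclusion. Total paths: C(28, 22) = 376740. Through P₁: C(15, 14)·C(13, 8) = 19305. Through P₂: C(23, 18)·C(5, 4) = 168245. Since P₁ is strictly southwest of P₂, a monotone path through both must visit P₁ then P₂; paths through both = C(15, 14)·C(8, 4)·C(5, 4) = 5250. Avoid both = 376740 − 19305 − 168245 + 5250 = 194440.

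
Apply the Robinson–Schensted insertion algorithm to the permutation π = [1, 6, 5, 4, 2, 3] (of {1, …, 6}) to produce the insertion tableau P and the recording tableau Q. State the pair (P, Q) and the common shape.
P = [1, 2, 3] / [4] / [5] / [6];  Q = [1, 2, 6] / [3] / [4] / [5];  common shape = (3, 1, 1, 1)

Row-insert the values π_1, π_2, … into P one at a time, bumping the leftmost entry strictly greater than the inserted value down to the next row. The recording tableau Q records, in position (i, j), the step at which that cell was added to P.
  Insert 1 (step 1): P = [1];  Q = [1]
  Insert 6 (step 2): P = [1, 6];  Q = [1, 2]
  Insert 5 (step 3): P = [1, 5] / [6];  Q = [1, 2] / [3]
  Insert 4 (step 4): P = [1, 4] / [5] / [6];  Q = [1, 2] / [3] / [4]
  Insert 2 (step 5): P = [1, 2] / [4] / [5] / [6];  Q = [1, 2] / [3] / [4] / [5]
  Insert 3 (step 6): P = [1, 2, 3] / [4] / [5] / [6];  Q = [1, 2, 6] / [3] / [4] / [5]
Final shape: (3, 1, 1, 1).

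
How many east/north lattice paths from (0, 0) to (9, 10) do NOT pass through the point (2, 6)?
Number of paths = 83138

Total paths from (0, 0) to (9, 10): C(19, 9) = 92378. Paths through (2, 6): (paths (0, 0) → (2, 6)) × (paths (2, 6) → (9, 10)) = C(8, 2) · C(11, 7) = 28 · 330 = 9240. Avoidance count = 92378 − 9240 = 83138.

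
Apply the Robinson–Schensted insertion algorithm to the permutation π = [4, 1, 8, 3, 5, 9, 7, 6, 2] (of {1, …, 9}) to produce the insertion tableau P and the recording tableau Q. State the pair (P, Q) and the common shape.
P = [1, 2, 5, 6] / [3, 7, 9] / [4] / [8];  Q = [1, 3, 5, 6] / [2, 4, 7] / [8] / [9];  common shape = (4, 3, 1, 1)

Row-insert the values π_1, π_2, … into P one at a time, bumping the leftmost entry strictly greater than the inserted value down to the next row. The recording tableau Q records, in position (i, j), the step at which that cell was added to P.
  Insert 4 (step 1): P = [4];  Q = [1]
  Insert 1 (step 2): P = [1] / [4];  Q = [1] / [2]
  Insert 8 (step 3): P = [1, 8] / [4];  Q = [1, 3] / [2]
  Insert 3 (step 4): P = [1, 3] / [4, 8];  Q = [1, 3] / [2, 4]
  Insert 5 (step 5): P = [1, 3, 5] / [4, 8];  Q = [1, 3, 5] / [2, 4]
  Insert 9 (step 6): P = [1, 3, 5, 9] / [4, 8];  Q = [1, 3, 5, 6] / [2, 4]
  Insert 7 (step 7): P = [1, 3, 5, 7] / [4, 8, 9];  Q = [1, 3, 5, 6] / [2, 4, 7]
  Insert 6 (step 8): P = [1, 3, 5, 6] / [4, 7, 9] / [8];  Q = [1, 3, 5, 6] / [2, 4, 7] / [8]
  Insert 2 (step 9): P = [1, 2, 5, 6] / [3, 7, 9] / [4] / [8];  Q = [1, 3, 5, 6] / [2, 4, 7] / [8] / [9]
Final shape: (4, 3, 1, 1).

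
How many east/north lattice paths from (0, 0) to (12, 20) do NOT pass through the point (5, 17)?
Number of paths = 222632760

Total paths from (0, 0) to (12, 20): C(32, 12) = 225792840. Paths through (5, 17): (paths (0, 0) → (5, 17)) × (paths (5, 17) → (12, 20)) = C(22, 5) · C(10, 7) = 26334 · 120 = 3160080. Avoidance count = 225792840 − 3160080 = 222632760.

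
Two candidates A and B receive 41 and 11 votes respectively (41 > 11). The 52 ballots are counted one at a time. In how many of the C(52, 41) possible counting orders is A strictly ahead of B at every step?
Strict-lead orderings = 34848305100

Total orderings of the 52 votes with 41 for A: C(52, 41) = 60403728840. By the Bertrand ballot formula (Cycle Lemma / reflection principle), the number of orderings in which A is strictly ahead of B throughout is (p − q)/(p + q) · C(p + q, p) = (41 − 11)/(41 + 11) · 60403728840 = 34848305100.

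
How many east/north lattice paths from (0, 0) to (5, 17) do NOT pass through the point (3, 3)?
Number of paths = 23934

Total paths from (0, 0) to (5, 17): C(22, 5) = 26334. Paths through (3, 3): (paths (0, 0) → (3, 3)) × (paths (3, 3) → (5, 17)) = C(6, 3) · C(16, 2) = 20 · 120 = 2400. Avoidance count = 26334 − 2400 = 23934.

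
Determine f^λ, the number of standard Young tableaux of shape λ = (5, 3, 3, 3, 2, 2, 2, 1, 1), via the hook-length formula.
# SYT of shape (5, 3, 3, 3, 2, 2, 2, 1, 1) = 551539296

Hook-length formula: f^λ = n! / Π hook(c), product over all cells c of the Young diagram. For λ = (5, 3, 3, 3, 2, 2, 2, 1, 1), n = 22 boxes. Hook lengths by row (left-to-right, top-to-bottom): [13, 10, 6, 2, 1]; [10, 7, 3]; [9, 6, 2]; [8, 5, 1]; [6, 3]; [5, 2]; [4, 1]; [2]; [1]. Product of hooks = 2037934080000. So f^λ = 22! / 2037934080000 = 1124000727777607680000 / 2037934080000 = 551539296.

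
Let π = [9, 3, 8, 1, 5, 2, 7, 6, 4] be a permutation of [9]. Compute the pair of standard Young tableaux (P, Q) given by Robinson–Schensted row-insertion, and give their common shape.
P = [1, 2, 4] / [3, 5, 6] / [7] / [8] / [9];  Q = [1, 3, 7] / [2, 5, 8] / [4] / [6] / [9];  common shape = (3, 3, 1, 1, 1)

Row-insert the values π_1, π_2, … into P one at a time, bumping the leftmost entry strictly greater than the inserted value down to the next row. The recording tableau Q records, in position (i, j), the step at which that cell was added to P.
  Insert 9 (step 1): P = [9];  Q = [1]
  Insert 3 (step 2): P = [3] / [9];  Q = [1] / [2]
  Insert 8 (step 3): P = [3, 8] / [9];  Q = [1, 3] / [2]
  Insert 1 (step 4): P = [1, 8] / [3] / [9];  Q = [1, 3] / [2] / [4]
  Insert 5 (step 5): P = [1, 5] / [3, 8] / [9];  Q = [1, 3] / [2, 5] / [4]
  Insert 2 (step 6): P = [1, 2] / [3, 5] / [8] / [9];  Q = [1, 3] / [2, 5] / [4] / [6]
  Insert 7 (step 7): P = [1, 2, 7] / [3, 5] / [8] / [9];  Q = [1, 3, 7] / [2, 5] / [4] / [6]
  Insert 6 (step 8): P = [1, 2, 6] / [3, 5, 7] / [8] / [9];  Q = [1, 3, 7] / [2, 5, 8] / [4] / [6]
  Insert 4 (step 9): P = [1, 2, 4] / [3, 5, 6] / [7] / [8] / [9];  Q = [1, 3, 7] / [2, 5, 8] / [4] / [6] / [9]
Final shape: (3, 3, 1, 1, 1).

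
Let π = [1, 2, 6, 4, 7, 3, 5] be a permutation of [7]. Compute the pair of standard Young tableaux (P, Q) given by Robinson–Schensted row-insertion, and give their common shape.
P = [1, 2, 3, 5] / [4, 7] / [6];  Q = [1, 2, 3, 5] / [4, 7] / [6];  common shape = (4, 2, 1)

Row-insert the values π_1, π_2, … into P one at a time, bumping the leftmost entry strictly greater than the inserted value down to the next row. The recording tableau Q records, in position (i, j), the step at which that cell was added to P.
  Insert 1 (step 1): P = [1];  Q = [1]
  Insert 2 (step 2): P = [1, 2];  Q = [1, 2]
  Insert 6 (step 3): P = [1, 2, 6];  Q = [1, 2, 3]
  Insert 4 (step 4): P = [1, 2, 4] / [6];  Q = [1, 2, 3] / [4]
  Insert 7 (step 5): P = [1, 2, 4, 7] / [6];  Q = [1, 2, 3, 5] / [4]
  Insert 3 (step 6): P = [1, 2, 3, 7] / [4] / [6];  Q = [1, 2, 3, 5] / [4] / [6]
  Insert 5 (step 7): P = [1, 2, 3, 5] / [4, 7] / [6];  Q = [1, 2, 3, 5] / [4, 7] / [6]
Final shape: (4, 2, 1).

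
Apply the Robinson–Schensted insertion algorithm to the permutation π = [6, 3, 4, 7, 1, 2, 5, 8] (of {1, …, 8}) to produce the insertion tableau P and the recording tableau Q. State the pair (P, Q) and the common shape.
P = [1, 2, 5, 8] / [3, 4, 7] / [6];  Q = [1, 3, 4, 8] / [2, 6, 7] / [5];  common shape = (4, 3, 1)

Row-insert the values π_1, π_2, … into P one at a time, bumping the leftmost entry strictly greater than the inserted value down to the next row. The recording tableau Q records, in position (i, j), the step at which that cell was added to P.
  Insert 6 (step 1): P = [6];  Q = [1]
  Insert 3 (step 2): P = [3] / [6];  Q = [1] / [2]
  Insert 4 (step 3): P = [3, 4] / [6];  Q = [1, 3] / [2]
  Insert 7 (step 4): P = [3, 4, 7] / [6];  Q = [1, 3, 4] / [2]
  Insert 1 (step 5): P = [1, 4, 7] / [3] / [6];  Q = [1, 3, 4] / [2] / [5]
  Insert 2 (step 6): P = [1, 2, 7] / [3, 4] / [6];  Q = [1, 3, 4] / [2, 6] / [5]
  Insert 5 (step 7): P = [1, 2, 5] / [3, 4, 7] / [6];  Q = [1, 3, 4] / [2, 6, 7] / [5]
  Insert 8 (step 8): P = [1, 2, 5, 8] / [3, 4, 7] / [6];  Q = [1, 3, 4, 8] / [2, 6, 7] / [5]
Final shape: (4, 3, 1).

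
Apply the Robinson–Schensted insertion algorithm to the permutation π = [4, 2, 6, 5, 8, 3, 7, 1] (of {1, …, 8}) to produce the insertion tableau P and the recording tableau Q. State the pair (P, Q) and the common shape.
P = [1, 3, 7] / [2, 5, 8] / [4] / [6];  Q = [1, 3, 5] / [2, 4, 7] / [6] / [8];  common shape = (3, 3, 1, 1)

Row-insert the values π_1, π_2, … into P one at a time, bumping the leftmost entry strictly greater than the inserted value down to the next row. The recording tableau Q records, in position (i, j), the step at which that cell was added to P.
  Insert 4 (step 1): P = [4];  Q = [1]
  Insert 2 (step 2): P = [2] / [4];  Q = [1] / [2]
  Insert 6 (step 3): P = [2, 6] / [4];  Q = [1, 3] / [2]
  Insert 5 (step 4): P = [2, 5] / [4, 6];  Q = [1, 3] / [2, 4]
  Insert 8 (step 5): P = [2, 5, 8] / [4, 6];  Q = [1, 3, 5] / [2, 4]
  Insert 3 (step 6): P = [2, 3, 8] / [4, 5] / [6];  Q = [1, 3, 5] / [2, 4] / [6]
  Insert 7 (step 7): P = [2, 3, 7] / [4, 5, 8] / [6];  Q = [1, 3, 5] / [2, 4, 7] / [6]
  Insert 1 (step 8): P = [1, 3, 7] / [2, 5, 8] / [4] / [6];  Q = [1, 3, 5] / [2, 4, 7] / [6] / [8]
Final shape: (3, 3, 1, 1).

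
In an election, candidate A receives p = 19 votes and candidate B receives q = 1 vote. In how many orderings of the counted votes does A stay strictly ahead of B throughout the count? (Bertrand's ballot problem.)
Strict-lead orderings = 18

Total orderings of the 20 votes with 19 for A: C(20, 19) = 20. By the Bertrand ballot formula (Cycle Lemma / reflection principle), the number of orderings in which A is strictly ahead of B throughout is (p − q)/(p + q) · C(p + q, p) = (19 − 1)/(19 + 1) · 20 = 18.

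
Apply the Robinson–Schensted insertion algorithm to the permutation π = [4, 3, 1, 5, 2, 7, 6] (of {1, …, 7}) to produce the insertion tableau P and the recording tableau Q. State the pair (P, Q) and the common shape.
P = [1, 2, 6] / [3, 5, 7] / [4];  Q = [1, 4, 6] / [2, 5, 7] / [3];  common shape = (3, 3, 1)

Row-insert the values π_1, π_2, … into P one at a time, bumping the leftmost entry strictly greater than the inserted value down to the next row. The recording tableau Q records, in position (i, j), the step at which that cell was added to P.
  Insert 4 (step 1): P = [4];  Q = [1]
  Insert 3 (step 2): P = [3] / [4];  Q = [1] / [2]
  Insert 1 (step 3): P = [1] / [3] / [4];  Q = [1] / [2] / [3]
  Insert 5 (step 4): P = [1, 5] / [3] / [4];  Q = [1, 4] / [2] / [3]
  Insert 2 (step 5): P = [1, 2] / [3, 5] / [4];  Q = [1, 4] / [2, 5] / [3]
  Insert 7 (step 6): P = [1, 2, 7] / [3, 5] / [4];  Q = [1, 4, 6] / [2, 5] / [3]
  Insert 6 (step 7): P = [1, 2, 6] / [3, 5, 7] / [4];  Q = [1, 4, 6] / [2, 5, 7] / [3]
Final shape: (3, 3, 1).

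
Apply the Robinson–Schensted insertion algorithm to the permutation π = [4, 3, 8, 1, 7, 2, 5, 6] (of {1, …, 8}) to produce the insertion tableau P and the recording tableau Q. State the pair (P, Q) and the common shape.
P = [1, 2, 5, 6] / [3, 7] / [4, 8];  Q = [1, 3, 7, 8] / [2, 5] / [4, 6];  common shape = (4, 2, 2)

Row-insert the values π_1, π_2, … into P one at a time, bumping the leftmost entry strictly greater than the inserted value down to the next row. The recording tableau Q records, in position (i, j), the step at which that cell was added to P.
  Insert 4 (step 1): P = [4];  Q = [1]
  Insert 3 (step 2): P = [3] / [4];  Q = [1] / [2]
  Insert 8 (step 3): P = [3, 8] / [4];  Q = [1, 3] / [2]
  Insert 1 (step 4): P = [1, 8] / [3] / [4];  Q = [1, 3] / [2] / [4]
  Insert 7 (step 5): P = [1, 7] / [3, 8] / [4];  Q = [1, 3] / [2, 5] / [4]
  Insert 2 (step 6): P = [1, 2] / [3, 7] / [4, 8];  Q = [1, 3] / [2, 5] / [4, 6]
  Insert 5 (step 7): P = [1, 2, 5] / [3, 7] / [4, 8];  Q = [1, 3, 7] / [2, 5] / [4, 6]
  Insert 6 (step 8): P = [1, 2, 5, 6] / [3, 7] / [4, 8];  Q = [1, 3, 7, 8] / [2, 5] / [4, 6]
Final shape: (4, 2, 2).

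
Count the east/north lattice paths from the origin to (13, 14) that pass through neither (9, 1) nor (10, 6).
Number of paths = 18723080

Inclusion–exclusion. Total paths: C(27, 13) = 20058300. Through P₁: C(10, 9)·C(17, 4) = 23800. Through P₂: C(16, 10)·C(11, 3) = 1321320. Since P₁ is strictly southwest of P₂, a monotone path through both must visit P₁ then P₂; paths through both = C(10, 9)·C(6, 1)·C(11, 3) = 9900. Avoid both = 20058300 − 23800 − 1321320 + 9900 = 18723080.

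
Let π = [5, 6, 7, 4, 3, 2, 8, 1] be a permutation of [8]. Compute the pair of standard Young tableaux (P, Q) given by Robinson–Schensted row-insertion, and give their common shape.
P = [1, 6, 7, 8] / [2] / [3] / [4] / [5];  Q = [1, 2, 3, 7] / [4] / [5] / [6] / [8];  common shape = (4, 1, 1, 1, 1)

Row-insert the values π_1, π_2, … into P one at a time, bumping the leftmost entry strictly greater than the inserted value down to the next row. The recording tableau Q records, in position (i, j), the step at which that cell was added to P.
  Insert 5 (step 1): P = [5];  Q = [1]
  Insert 6 (step 2): P = [5, 6];  Q = [1, 2]
  Insert 7 (step 3): P = [5, 6, 7];  Q = [1, 2, 3]
  Insert 4 (step 4): P = [4, 6, 7] / [5];  Q = [1, 2, 3] / [4]
  Insert 3 (step 5): P = [3, 6, 7] / [4] / [5];  Q = [1, 2, 3] / [4] / [5]
  Insert 2 (step 6): P = [2, 6, 7] / [3] / [4] / [5];  Q = [1, 2, 3] / [4] / [5] / [6]
  Insert 8 (step 7): P = [2, 6, 7, 8] / [3] / [4] / [5];  Q = [1, 2, 3, 7] / [4] / [5] / [6]
  Insert 1 (step 8): P = [1, 6, 7, 8] / [2] / [3] / [4] / [5];  Q = [1, 2, 3, 7] / [4] / [5] / [6] / [8]
Final shape: (4, 1, 1, 1, 1).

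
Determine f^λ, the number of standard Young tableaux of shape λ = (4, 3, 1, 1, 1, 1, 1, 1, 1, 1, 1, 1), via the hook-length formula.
# SYT of shape (4, 3, 1, 1, 1, 1, 1, 1, 1, 1, 1, 1) = 20944

Hook-length formula: f^λ = n! / Π hook(c), product over all cells c of the Young diagram. For λ = (4, 3, 1, 1, 1, 1, 1, 1, 1, 1, 1, 1), n = 17 boxes. Hook lengths by row (left-to-right, top-to-bottom): [15, 4, 3, 1]; [13, 2, 1]; [10]; [9]; [8]; [7]; [6]; [5]; [4]; [3]; [2]; [1]. Product of hooks = 16982784000. So f^λ = 17! / 16982784000 = 355687428096000 / 16982784000 = 20944.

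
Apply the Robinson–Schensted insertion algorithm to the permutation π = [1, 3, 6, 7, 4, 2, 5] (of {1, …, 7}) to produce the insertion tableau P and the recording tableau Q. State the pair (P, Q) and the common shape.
P = [1, 2, 4, 5] / [3, 7] / [6];  Q = [1, 2, 3, 4] / [5, 7] / [6];  common shape = (4, 2, 1)

Row-insert the values π_1, π_2, … into P one at a time, bumping the leftmost entry strictly greater than the inserted value down to the next row. The recording tableau Q records, in position (i, j), the step at which that cell was added to P.
  Insert 1 (step 1): P = [1];  Q = [1]
  Insert 3 (step 2): P = [1, 3];  Q = [1, 2]
  Insert 6 (step 3): P = [1, 3, 6];  Q = [1, 2, 3]
  Insert 7 (step 4): P = [1, 3, 6, 7];  Q = [1, 2, 3, 4]
  Insert 4 (step 5): P = [1, 3, 4, 7] / [6];  Q = [1, 2, 3, 4] / [5]
  Insert 2 (step 6): P = [1, 2, 4, 7] / [3] / [6];  Q = [1, 2, 3, 4] / [5] / [6]
  Insert 5 (step 7): P = [1, 2, 4, 5] / [3, 7] / [6];  Q = [1, 2, 3, 4] / [5, 7] / [6]
Final shape: (4, 2, 1).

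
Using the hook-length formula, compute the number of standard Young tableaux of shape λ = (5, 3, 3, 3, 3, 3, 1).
# SYT of shape (5, 3, 3, 3, 3, 3, 1) = 55552770

Hook-length formula: f^λ = n! / Π hook(c), product over all cells c of the Young diagram. For λ = (5, 3, 3, 3, 3, 3, 1), n = 21 boxes. Hook lengths by row (left-to-right, top-to-bottom): [11, 9, 8, 2, 1]; [8, 6, 5]; [7, 5, 4]; [6, 4, 3]; [5, 3, 2]; [4, 2, 1]; [1]. Product of hooks = 919683072000. So f^λ = 21! / 919683072000 = 51090942171709440000 / 919683072000 = 55552770.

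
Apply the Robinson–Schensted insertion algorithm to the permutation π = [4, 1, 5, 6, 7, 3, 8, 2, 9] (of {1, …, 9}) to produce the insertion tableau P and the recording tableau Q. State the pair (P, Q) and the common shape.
P = [1, 2, 6, 7, 8, 9] / [3, 5] / [4];  Q = [1, 3, 4, 5, 7, 9] / [2, 6] / [8];  common shape = (6, 2, 1)

Row-insert the values π_1, π_2, … into P one at a time, bumping the leftmost entry strictly greater than the inserted value down to the next row. The recording tableau Q records, in position (i, j), the step at which that cell was added to P.
  Insert 4 (step 1): P = [4];  Q = [1]
  Insert 1 (step 2): P = [1] / [4];  Q = [1] / [2]
  Insert 5 (step 3): P = [1, 5] / [4];  Q = [1, 3] / [2]
  Insert 6 (step 4): P = [1, 5, 6] / [4];  Q = [1, 3, 4] / [2]
  Insert 7 (step 5): P = [1, 5, 6, 7] / [4];  Q = [1, 3, 4, 5] / [2]
  Insert 3 (step 6): P = [1, 3, 6, 7] / [4, 5];  Q = [1, 3, 4, 5] / [2, 6]
  Insert 8 (step 7): P = [1, 3, 6, 7, 8] / [4, 5];  Q = [1, 3, 4, 5, 7] / [2, 6]
  Insert 2 (step 8): P = [1, 2, 6, 7, 8] / [3, 5] / [4];  Q = [1, 3, 4, 5, 7] / [2, 6] / [8]
  Insert 9 (step 9): P = [1, 2, 6, 7, 8, 9] / [3, 5] / [4];  Q = [1, 3, 4, 5, 7, 9] / [2, 6] / [8]
Final shape: (6, 2, 1).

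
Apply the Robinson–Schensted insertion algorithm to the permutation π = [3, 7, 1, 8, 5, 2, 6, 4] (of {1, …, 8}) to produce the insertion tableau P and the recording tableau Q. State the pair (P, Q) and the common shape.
P = [1, 2, 4] / [3, 5, 6] / [7, 8];  Q = [1, 2, 4] / [3, 5, 7] / [6, 8];  common shape = (3, 3, 2)

Row-insert the values π_1, π_2, … into P one at a time, bumping the leftmost entry strictly greater than the inserted value down to the next row. The recording tableau Q records, in position (i, j), the step at which that cell was added to P.
  Insert 3 (step 1): P = [3];  Q = [1]
  Insert 7 (step 2): P = [3, 7];  Q = [1, 2]
  Insert 1 (step 3): P = [1, 7] / [3];  Q = [1, 2] / [3]
  Insert 8 (step 4): P = [1, 7, 8] / [3];  Q = [1, 2, 4] / [3]
  Insert 5 (step 5): P = [1, 5, 8] / [3, 7];  Q = [1, 2, 4] / [3, 5]
  Insert 2 (step 6): P = [1, 2, 8] / [3, 5] / [7];  Q = [1, 2, 4] / [3, 5] / [6]
  Insert 6 (step 7): P = [1, 2, 6] / [3, 5, 8] / [7];  Q = [1, 2, 4] / [3, 5, 7] / [6]
  Insert 4 (step 8): P = [1, 2, 4] / [3, 5, 6] / [7, 8];  Q = [1, 2, 4] / [3, 5, 7] / [6, 8]
Final shape: (3, 3, 2).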